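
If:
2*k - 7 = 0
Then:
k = 7/2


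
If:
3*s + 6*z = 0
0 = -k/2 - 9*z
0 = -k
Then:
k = 0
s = 0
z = 0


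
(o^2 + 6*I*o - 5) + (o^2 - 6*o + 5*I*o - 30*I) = 2*o^2 - 6*o + 11*I*o - 5 - 30*I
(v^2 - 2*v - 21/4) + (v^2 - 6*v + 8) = 2*v^2 - 8*v + 11/4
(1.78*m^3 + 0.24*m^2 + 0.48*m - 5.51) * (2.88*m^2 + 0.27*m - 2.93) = 5.1264*m^5 + 1.1718*m^4 - 3.7682*m^3 - 16.4424*m^2 - 2.8941*m + 16.1443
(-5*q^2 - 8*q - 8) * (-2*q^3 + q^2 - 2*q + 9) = 10*q^5 + 11*q^4 + 18*q^3 - 37*q^2 - 56*q - 72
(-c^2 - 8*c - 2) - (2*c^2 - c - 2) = -3*c^2 - 7*c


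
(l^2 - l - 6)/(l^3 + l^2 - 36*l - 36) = (l^2 - l - 6)/(l^3 + l^2 - 36*l - 36)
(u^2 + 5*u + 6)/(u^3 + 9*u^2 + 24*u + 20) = (u + 3)/(u^2 + 7*u + 10)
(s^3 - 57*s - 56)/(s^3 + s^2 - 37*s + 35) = (s^2 - 7*s - 8)/(s^2 - 6*s + 5)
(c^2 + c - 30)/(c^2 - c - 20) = (c + 6)/(c + 4)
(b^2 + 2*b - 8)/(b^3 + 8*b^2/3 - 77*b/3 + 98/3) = 3*(b + 4)/(3*b^2 + 14*b - 49)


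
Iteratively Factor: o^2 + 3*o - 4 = (o - 1)*(o + 4)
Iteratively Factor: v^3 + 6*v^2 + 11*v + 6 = (v + 2)*(v^2 + 4*v + 3) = (v + 2)*(v + 3)*(v + 1)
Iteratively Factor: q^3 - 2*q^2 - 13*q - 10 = (q + 1)*(q^2 - 3*q - 10) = (q + 1)*(q + 2)*(q - 5)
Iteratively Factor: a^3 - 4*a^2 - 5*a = (a)*(a^2 - 4*a - 5) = a*(a - 5)*(a + 1)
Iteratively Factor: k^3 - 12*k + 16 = (k - 2)*(k^2 + 2*k - 8) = (k - 2)^2*(k + 4)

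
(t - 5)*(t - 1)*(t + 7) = t^3 + t^2 - 37*t + 35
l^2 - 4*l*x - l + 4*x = (l - 1)*(l - 4*x)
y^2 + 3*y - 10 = (y - 2)*(y + 5)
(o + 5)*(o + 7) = o^2 + 12*o + 35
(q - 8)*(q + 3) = q^2 - 5*q - 24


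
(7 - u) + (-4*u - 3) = 4 - 5*u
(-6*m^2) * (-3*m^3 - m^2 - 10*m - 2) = 18*m^5 + 6*m^4 + 60*m^3 + 12*m^2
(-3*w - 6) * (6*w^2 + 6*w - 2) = -18*w^3 - 54*w^2 - 30*w + 12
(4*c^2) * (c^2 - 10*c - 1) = 4*c^4 - 40*c^3 - 4*c^2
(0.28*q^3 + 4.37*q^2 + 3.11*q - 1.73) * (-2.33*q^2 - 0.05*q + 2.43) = -0.6524*q^5 - 10.1961*q^4 - 6.7844*q^3 + 14.4945*q^2 + 7.6438*q - 4.2039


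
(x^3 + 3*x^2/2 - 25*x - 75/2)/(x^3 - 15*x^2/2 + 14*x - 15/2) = (2*x^2 + 13*x + 15)/(2*x^2 - 5*x + 3)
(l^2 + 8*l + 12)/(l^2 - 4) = (l + 6)/(l - 2)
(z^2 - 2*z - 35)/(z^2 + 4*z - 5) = (z - 7)/(z - 1)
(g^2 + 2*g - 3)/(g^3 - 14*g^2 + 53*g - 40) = (g + 3)/(g^2 - 13*g + 40)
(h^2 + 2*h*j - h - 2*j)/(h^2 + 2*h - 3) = (h + 2*j)/(h + 3)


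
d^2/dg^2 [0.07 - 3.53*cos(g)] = 3.53*cos(g)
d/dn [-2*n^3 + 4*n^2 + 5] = 2*n*(4 - 3*n)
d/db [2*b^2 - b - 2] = 4*b - 1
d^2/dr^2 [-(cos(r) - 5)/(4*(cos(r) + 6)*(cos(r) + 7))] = (-33*(1 - cos(r)^2)^2 + cos(r)^5 - 449*cos(r)^3 - 587*cos(r)^2 + 5136*cos(r) + 2395)/(4*(cos(r) + 6)^3*(cos(r) + 7)^3)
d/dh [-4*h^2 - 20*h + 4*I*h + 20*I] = -8*h - 20 + 4*I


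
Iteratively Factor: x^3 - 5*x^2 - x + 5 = (x + 1)*(x^2 - 6*x + 5) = (x - 5)*(x + 1)*(x - 1)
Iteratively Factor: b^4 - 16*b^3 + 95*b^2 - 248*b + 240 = (b - 3)*(b^3 - 13*b^2 + 56*b - 80) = (b - 5)*(b - 3)*(b^2 - 8*b + 16) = (b - 5)*(b - 4)*(b - 3)*(b - 4)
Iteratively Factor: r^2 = (r)*(r)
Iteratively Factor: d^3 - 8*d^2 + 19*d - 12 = (d - 3)*(d^2 - 5*d + 4) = (d - 4)*(d - 3)*(d - 1)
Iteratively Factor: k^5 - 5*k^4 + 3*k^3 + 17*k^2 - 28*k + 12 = (k - 1)*(k^4 - 4*k^3 - k^2 + 16*k - 12) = (k - 1)*(k + 2)*(k^3 - 6*k^2 + 11*k - 6) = (k - 3)*(k - 1)*(k + 2)*(k^2 - 3*k + 2) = (k - 3)*(k - 1)^2*(k + 2)*(k - 2)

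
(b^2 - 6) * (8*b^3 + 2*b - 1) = 8*b^5 - 46*b^3 - b^2 - 12*b + 6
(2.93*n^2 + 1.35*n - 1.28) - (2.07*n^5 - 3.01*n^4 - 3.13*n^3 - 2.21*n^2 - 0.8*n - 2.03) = -2.07*n^5 + 3.01*n^4 + 3.13*n^3 + 5.14*n^2 + 2.15*n + 0.75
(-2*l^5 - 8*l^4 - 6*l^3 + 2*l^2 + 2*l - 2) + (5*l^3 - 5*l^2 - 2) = -2*l^5 - 8*l^4 - l^3 - 3*l^2 + 2*l - 4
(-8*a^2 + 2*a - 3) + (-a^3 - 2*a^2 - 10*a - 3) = -a^3 - 10*a^2 - 8*a - 6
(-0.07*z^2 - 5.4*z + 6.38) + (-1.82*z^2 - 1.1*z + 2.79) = -1.89*z^2 - 6.5*z + 9.17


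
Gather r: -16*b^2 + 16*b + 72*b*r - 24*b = -16*b^2 + 72*b*r - 8*b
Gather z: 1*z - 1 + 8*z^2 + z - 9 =8*z^2 + 2*z - 10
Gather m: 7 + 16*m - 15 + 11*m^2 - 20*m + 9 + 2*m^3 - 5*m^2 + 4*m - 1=2*m^3 + 6*m^2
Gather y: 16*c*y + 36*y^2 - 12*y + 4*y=36*y^2 + y*(16*c - 8)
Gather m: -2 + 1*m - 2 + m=2*m - 4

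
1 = 1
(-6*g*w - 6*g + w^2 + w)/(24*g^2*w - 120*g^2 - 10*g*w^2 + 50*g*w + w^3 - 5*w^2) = (w + 1)/(-4*g*w + 20*g + w^2 - 5*w)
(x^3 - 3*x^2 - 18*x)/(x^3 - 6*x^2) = (x + 3)/x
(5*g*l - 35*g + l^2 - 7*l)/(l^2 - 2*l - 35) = (5*g + l)/(l + 5)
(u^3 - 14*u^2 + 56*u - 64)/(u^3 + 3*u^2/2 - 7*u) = 2*(u^2 - 12*u + 32)/(u*(2*u + 7))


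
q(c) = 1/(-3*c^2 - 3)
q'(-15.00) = 0.00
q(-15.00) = 0.00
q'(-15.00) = 0.00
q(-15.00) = 0.00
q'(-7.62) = -0.00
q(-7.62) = -0.01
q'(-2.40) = -0.04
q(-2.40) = -0.05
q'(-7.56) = -0.00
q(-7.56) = -0.01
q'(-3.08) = -0.02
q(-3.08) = -0.03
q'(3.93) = 0.01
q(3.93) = -0.02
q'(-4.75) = -0.01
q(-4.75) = -0.01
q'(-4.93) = -0.01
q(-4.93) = -0.01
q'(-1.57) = -0.09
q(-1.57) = -0.10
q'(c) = 6*c/(-3*c^2 - 3)^2 = 2*c/(3*(c^2 + 1)^2)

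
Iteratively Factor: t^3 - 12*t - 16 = (t + 2)*(t^2 - 2*t - 8) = (t - 4)*(t + 2)*(t + 2)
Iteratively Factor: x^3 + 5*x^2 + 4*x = (x)*(x^2 + 5*x + 4) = x*(x + 4)*(x + 1)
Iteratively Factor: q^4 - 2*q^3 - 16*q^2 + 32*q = (q - 4)*(q^3 + 2*q^2 - 8*q) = (q - 4)*(q + 4)*(q^2 - 2*q) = (q - 4)*(q - 2)*(q + 4)*(q)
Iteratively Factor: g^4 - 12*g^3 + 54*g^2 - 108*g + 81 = (g - 3)*(g^3 - 9*g^2 + 27*g - 27) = (g - 3)^2*(g^2 - 6*g + 9) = (g - 3)^3*(g - 3)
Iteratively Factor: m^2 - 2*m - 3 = (m + 1)*(m - 3)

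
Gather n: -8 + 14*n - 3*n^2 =-3*n^2 + 14*n - 8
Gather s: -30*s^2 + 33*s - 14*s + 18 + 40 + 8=-30*s^2 + 19*s + 66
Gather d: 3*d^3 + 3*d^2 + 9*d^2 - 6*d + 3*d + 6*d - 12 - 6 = 3*d^3 + 12*d^2 + 3*d - 18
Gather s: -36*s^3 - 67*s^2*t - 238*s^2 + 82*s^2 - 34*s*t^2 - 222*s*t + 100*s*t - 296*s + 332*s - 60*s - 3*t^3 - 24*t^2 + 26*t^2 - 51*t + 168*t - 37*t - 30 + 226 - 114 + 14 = -36*s^3 + s^2*(-67*t - 156) + s*(-34*t^2 - 122*t - 24) - 3*t^3 + 2*t^2 + 80*t + 96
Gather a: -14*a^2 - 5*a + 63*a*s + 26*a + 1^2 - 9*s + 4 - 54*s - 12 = -14*a^2 + a*(63*s + 21) - 63*s - 7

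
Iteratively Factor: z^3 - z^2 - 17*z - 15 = (z + 3)*(z^2 - 4*z - 5) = (z + 1)*(z + 3)*(z - 5)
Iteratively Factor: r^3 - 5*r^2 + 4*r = (r - 4)*(r^2 - r) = (r - 4)*(r - 1)*(r)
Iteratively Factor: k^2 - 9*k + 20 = (k - 4)*(k - 5)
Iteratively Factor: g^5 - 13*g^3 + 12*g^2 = (g + 4)*(g^4 - 4*g^3 + 3*g^2) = g*(g + 4)*(g^3 - 4*g^2 + 3*g) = g^2*(g + 4)*(g^2 - 4*g + 3) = g^2*(g - 1)*(g + 4)*(g - 3)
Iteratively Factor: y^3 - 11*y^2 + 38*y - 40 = (y - 4)*(y^2 - 7*y + 10) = (y - 4)*(y - 2)*(y - 5)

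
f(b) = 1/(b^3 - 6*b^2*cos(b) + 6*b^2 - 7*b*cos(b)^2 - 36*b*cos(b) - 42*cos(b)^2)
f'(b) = (-6*b^2*sin(b) - 3*b^2 - 14*b*sin(b)*cos(b) - 36*b*sin(b) + 12*b*cos(b) - 12*b - 84*sin(b)*cos(b) + 7*cos(b)^2 + 36*cos(b))/(b^3 - 6*b^2*cos(b) + 6*b^2 - 7*b*cos(b)^2 - 36*b*cos(b) - 42*cos(b)^2)^2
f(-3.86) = -0.07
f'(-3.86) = 0.31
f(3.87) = 0.00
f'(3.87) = -0.00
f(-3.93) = -0.10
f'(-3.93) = 0.66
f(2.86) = 0.01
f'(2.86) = -0.00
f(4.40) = 0.00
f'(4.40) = 0.00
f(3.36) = 0.00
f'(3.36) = -0.00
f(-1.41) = 0.07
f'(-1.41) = -0.07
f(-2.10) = -0.07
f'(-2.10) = -0.27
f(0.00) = -0.02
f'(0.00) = 0.02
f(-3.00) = -0.02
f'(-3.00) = 0.00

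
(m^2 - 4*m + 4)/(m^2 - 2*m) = (m - 2)/m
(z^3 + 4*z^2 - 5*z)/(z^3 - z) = (z + 5)/(z + 1)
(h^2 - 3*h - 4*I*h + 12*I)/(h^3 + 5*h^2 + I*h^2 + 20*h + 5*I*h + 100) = (h - 3)/(h^2 + 5*h*(1 + I) + 25*I)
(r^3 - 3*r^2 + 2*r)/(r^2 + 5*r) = (r^2 - 3*r + 2)/(r + 5)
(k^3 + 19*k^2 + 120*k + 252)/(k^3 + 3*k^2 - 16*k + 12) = (k^2 + 13*k + 42)/(k^2 - 3*k + 2)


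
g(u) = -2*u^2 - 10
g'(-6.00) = 24.00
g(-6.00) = -82.00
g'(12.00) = -48.00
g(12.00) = -298.00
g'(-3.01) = 12.04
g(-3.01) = -28.12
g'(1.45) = -5.80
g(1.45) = -14.20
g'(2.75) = -11.00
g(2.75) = -25.12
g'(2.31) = -9.24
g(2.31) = -20.67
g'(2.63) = -10.52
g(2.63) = -23.83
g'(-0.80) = 3.20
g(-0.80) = -11.28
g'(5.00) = -20.00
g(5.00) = -60.00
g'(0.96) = -3.84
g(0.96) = -11.84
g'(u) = -4*u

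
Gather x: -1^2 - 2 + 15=12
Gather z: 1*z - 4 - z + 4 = 0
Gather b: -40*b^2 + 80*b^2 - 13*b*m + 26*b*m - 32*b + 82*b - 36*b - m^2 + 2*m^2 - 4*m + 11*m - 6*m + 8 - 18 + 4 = 40*b^2 + b*(13*m + 14) + m^2 + m - 6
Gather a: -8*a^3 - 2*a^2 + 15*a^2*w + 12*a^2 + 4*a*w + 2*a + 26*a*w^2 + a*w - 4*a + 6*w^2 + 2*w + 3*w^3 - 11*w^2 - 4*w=-8*a^3 + a^2*(15*w + 10) + a*(26*w^2 + 5*w - 2) + 3*w^3 - 5*w^2 - 2*w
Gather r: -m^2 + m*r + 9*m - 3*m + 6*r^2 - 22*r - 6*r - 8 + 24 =-m^2 + 6*m + 6*r^2 + r*(m - 28) + 16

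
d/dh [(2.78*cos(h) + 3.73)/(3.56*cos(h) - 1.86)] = 18.4496*sin(h)/(3.56*cos(h) - 1.86)^2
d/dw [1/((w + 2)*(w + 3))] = (-2*w - 5)/(w^4 + 10*w^3 + 37*w^2 + 60*w + 36)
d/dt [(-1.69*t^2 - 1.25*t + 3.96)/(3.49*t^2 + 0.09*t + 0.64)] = (4.2104*t^2 - 29.804*t - 1.1564)/(12.1801*t^4 + 0.6282*t^3 + 4.4753*t^2 + 0.1152*t + 0.4096)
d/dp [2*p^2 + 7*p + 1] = 4*p + 7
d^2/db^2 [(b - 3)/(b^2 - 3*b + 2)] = 2*(3*(2 - b)*(b^2 - 3*b + 2) + (b - 3)*(2*b - 3)^2)/(b^2 - 3*b + 2)^3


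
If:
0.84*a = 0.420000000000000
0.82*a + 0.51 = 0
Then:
No Solution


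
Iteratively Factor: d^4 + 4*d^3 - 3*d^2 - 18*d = (d + 3)*(d^3 + d^2 - 6*d) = (d - 2)*(d + 3)*(d^2 + 3*d) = (d - 2)*(d + 3)^2*(d)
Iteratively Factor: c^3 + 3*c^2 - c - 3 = (c - 1)*(c^2 + 4*c + 3) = (c - 1)*(c + 3)*(c + 1)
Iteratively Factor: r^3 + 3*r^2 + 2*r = (r + 1)*(r^2 + 2*r) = (r + 1)*(r + 2)*(r)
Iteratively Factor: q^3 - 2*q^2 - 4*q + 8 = (q - 2)*(q^2 - 4) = (q - 2)*(q + 2)*(q - 2)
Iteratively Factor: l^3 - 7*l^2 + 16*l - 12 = (l - 3)*(l^2 - 4*l + 4) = (l - 3)*(l - 2)*(l - 2)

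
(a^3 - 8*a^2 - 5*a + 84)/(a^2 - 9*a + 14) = (a^2 - a - 12)/(a - 2)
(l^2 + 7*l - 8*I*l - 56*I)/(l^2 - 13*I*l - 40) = (l + 7)/(l - 5*I)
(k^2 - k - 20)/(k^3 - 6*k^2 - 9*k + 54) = (k^2 - k - 20)/(k^3 - 6*k^2 - 9*k + 54)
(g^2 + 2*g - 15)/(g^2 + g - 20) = (g - 3)/(g - 4)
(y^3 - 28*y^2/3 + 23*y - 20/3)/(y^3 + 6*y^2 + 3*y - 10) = (3*y^3 - 28*y^2 + 69*y - 20)/(3*(y^3 + 6*y^2 + 3*y - 10))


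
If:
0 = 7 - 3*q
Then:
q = 7/3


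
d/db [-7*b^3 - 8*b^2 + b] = -21*b^2 - 16*b + 1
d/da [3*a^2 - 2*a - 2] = 6*a - 2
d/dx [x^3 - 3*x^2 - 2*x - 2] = 3*x^2 - 6*x - 2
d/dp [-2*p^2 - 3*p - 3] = -4*p - 3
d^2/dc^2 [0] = 0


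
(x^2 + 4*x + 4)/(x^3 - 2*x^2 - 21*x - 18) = (x^2 + 4*x + 4)/(x^3 - 2*x^2 - 21*x - 18)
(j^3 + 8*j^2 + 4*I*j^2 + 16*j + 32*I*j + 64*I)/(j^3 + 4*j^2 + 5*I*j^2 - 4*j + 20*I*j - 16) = (j + 4)/(j + I)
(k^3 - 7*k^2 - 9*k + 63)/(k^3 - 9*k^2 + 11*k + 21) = (k + 3)/(k + 1)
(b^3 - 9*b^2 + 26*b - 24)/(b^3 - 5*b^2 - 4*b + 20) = (b^2 - 7*b + 12)/(b^2 - 3*b - 10)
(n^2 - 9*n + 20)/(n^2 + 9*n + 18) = (n^2 - 9*n + 20)/(n^2 + 9*n + 18)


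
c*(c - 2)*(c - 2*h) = c^3 - 2*c^2*h - 2*c^2 + 4*c*h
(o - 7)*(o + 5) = o^2 - 2*o - 35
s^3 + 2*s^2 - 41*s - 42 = (s - 6)*(s + 1)*(s + 7)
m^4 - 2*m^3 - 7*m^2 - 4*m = m*(m - 4)*(m + 1)^2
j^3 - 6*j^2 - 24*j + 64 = (j - 8)*(j - 2)*(j + 4)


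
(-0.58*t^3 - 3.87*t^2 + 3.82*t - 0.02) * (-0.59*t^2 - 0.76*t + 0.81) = 0.3422*t^5 + 2.7241*t^4 + 0.2176*t^3 - 6.0261*t^2 + 3.1094*t - 0.0162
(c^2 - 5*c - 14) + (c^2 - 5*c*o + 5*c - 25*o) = 2*c^2 - 5*c*o - 25*o - 14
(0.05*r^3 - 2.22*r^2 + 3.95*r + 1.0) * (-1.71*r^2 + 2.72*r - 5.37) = -0.0855*r^5 + 3.9322*r^4 - 13.0614*r^3 + 20.9554*r^2 - 18.4915*r - 5.37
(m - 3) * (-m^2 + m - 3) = -m^3 + 4*m^2 - 6*m + 9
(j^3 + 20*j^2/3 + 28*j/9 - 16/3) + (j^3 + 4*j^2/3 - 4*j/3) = 2*j^3 + 8*j^2 + 16*j/9 - 16/3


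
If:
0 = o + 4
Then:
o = -4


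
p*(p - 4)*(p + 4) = p^3 - 16*p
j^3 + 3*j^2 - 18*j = j*(j - 3)*(j + 6)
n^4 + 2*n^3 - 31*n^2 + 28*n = n*(n - 4)*(n - 1)*(n + 7)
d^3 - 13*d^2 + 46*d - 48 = (d - 8)*(d - 3)*(d - 2)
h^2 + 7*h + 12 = (h + 3)*(h + 4)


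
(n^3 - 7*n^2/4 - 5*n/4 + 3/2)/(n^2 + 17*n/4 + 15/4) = (4*n^3 - 7*n^2 - 5*n + 6)/(4*n^2 + 17*n + 15)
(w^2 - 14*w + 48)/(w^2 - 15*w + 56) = (w - 6)/(w - 7)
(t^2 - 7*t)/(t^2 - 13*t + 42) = t/(t - 6)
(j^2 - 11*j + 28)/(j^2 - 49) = (j - 4)/(j + 7)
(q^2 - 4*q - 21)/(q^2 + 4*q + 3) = (q - 7)/(q + 1)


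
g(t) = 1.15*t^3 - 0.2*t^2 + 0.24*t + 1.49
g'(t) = 3.45*t^2 - 0.4*t + 0.24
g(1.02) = 2.75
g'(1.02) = 3.42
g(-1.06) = -0.36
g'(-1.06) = 4.54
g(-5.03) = -151.13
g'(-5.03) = 89.54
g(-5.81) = -232.20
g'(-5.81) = 119.02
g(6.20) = 269.37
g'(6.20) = 130.38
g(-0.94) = 0.13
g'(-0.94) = 3.66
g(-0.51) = 1.16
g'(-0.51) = 1.34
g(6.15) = 262.90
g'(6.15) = 128.27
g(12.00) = 1962.77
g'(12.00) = 492.24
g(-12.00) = -2017.39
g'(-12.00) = 501.84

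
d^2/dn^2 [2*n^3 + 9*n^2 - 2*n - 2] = 12*n + 18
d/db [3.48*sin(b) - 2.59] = 3.48*cos(b)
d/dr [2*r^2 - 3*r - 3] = 4*r - 3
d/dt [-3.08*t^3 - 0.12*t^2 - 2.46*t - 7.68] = -9.24*t^2 - 0.24*t - 2.46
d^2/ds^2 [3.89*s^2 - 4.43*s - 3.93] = 7.78000000000000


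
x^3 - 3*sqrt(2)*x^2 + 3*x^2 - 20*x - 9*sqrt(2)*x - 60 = (x + 3)*(x - 5*sqrt(2))*(x + 2*sqrt(2))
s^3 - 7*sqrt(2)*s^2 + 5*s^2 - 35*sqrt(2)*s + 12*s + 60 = (s + 5)*(s - 6*sqrt(2))*(s - sqrt(2))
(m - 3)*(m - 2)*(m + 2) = m^3 - 3*m^2 - 4*m + 12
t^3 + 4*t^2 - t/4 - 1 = (t - 1/2)*(t + 1/2)*(t + 4)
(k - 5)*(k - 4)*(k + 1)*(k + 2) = k^4 - 6*k^3 - 5*k^2 + 42*k + 40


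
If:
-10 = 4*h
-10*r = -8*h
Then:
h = -5/2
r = -2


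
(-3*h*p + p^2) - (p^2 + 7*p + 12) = -3*h*p - 7*p - 12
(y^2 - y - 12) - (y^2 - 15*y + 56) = 14*y - 68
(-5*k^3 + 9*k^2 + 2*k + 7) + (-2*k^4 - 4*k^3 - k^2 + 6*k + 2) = -2*k^4 - 9*k^3 + 8*k^2 + 8*k + 9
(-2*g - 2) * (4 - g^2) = 2*g^3 + 2*g^2 - 8*g - 8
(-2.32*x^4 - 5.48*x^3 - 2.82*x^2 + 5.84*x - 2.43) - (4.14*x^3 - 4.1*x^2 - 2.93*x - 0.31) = -2.32*x^4 - 9.62*x^3 + 1.28*x^2 + 8.77*x - 2.12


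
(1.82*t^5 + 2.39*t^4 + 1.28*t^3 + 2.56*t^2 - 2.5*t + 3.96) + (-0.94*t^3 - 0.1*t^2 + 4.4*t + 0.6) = 1.82*t^5 + 2.39*t^4 + 0.34*t^3 + 2.46*t^2 + 1.9*t + 4.56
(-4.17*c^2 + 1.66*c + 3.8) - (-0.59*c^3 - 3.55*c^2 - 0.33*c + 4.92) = 0.59*c^3 - 0.62*c^2 + 1.99*c - 1.12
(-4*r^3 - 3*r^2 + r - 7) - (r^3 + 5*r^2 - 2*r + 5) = -5*r^3 - 8*r^2 + 3*r - 12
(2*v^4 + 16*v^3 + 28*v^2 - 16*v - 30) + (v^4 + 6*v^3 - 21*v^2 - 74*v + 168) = 3*v^4 + 22*v^3 + 7*v^2 - 90*v + 138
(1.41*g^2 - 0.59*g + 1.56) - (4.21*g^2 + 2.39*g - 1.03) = -2.8*g^2 - 2.98*g + 2.59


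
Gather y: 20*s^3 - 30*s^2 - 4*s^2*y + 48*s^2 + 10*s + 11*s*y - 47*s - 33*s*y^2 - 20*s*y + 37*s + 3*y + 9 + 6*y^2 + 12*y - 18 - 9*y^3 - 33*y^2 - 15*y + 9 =20*s^3 + 18*s^2 - 9*y^3 + y^2*(-33*s - 27) + y*(-4*s^2 - 9*s)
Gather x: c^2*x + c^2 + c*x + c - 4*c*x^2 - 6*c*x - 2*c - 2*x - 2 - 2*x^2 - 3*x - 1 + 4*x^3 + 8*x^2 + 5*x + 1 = c^2 - c + 4*x^3 + x^2*(6 - 4*c) + x*(c^2 - 5*c) - 2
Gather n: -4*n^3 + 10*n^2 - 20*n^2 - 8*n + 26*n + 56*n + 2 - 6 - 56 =-4*n^3 - 10*n^2 + 74*n - 60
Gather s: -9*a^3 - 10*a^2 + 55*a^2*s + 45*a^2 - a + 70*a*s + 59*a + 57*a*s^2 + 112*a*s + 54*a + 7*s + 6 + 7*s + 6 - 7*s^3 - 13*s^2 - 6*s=-9*a^3 + 35*a^2 + 112*a - 7*s^3 + s^2*(57*a - 13) + s*(55*a^2 + 182*a + 8) + 12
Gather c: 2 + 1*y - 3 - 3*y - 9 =-2*y - 10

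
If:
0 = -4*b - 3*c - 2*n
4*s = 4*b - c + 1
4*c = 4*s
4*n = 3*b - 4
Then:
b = 14/79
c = 27/79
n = -137/158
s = 27/79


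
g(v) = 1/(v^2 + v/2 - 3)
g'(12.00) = 0.00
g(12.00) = 0.01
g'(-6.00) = 0.01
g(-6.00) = 0.03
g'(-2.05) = 114.26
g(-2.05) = 5.63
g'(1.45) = -114.26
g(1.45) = -5.80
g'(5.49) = -0.01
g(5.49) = 0.03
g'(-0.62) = 0.09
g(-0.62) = -0.34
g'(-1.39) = 0.73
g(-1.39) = -0.57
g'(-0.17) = -0.02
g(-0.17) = -0.33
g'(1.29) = -6.45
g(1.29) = -1.45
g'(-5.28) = 0.02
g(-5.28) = 0.04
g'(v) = (-2*v - 1/2)/(v^2 + v/2 - 3)^2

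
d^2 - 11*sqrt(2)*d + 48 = (d - 8*sqrt(2))*(d - 3*sqrt(2))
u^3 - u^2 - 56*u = u*(u - 8)*(u + 7)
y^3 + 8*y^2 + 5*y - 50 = (y - 2)*(y + 5)^2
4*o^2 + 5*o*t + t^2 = (o + t)*(4*o + t)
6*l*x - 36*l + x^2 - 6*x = (6*l + x)*(x - 6)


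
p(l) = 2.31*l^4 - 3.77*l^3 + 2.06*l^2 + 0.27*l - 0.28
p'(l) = 9.24*l^3 - 11.31*l^2 + 4.12*l + 0.27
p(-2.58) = 179.83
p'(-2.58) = -244.33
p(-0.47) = 0.55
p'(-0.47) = -5.12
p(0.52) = 0.06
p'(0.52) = 0.65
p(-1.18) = 12.94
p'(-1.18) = -35.52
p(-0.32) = -0.01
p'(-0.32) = -2.51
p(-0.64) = 1.77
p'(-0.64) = -9.42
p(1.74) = 7.74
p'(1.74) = 21.87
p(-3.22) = 394.41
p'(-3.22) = -438.75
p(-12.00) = 54707.84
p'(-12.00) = -17644.53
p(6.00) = 2254.94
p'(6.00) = 1613.67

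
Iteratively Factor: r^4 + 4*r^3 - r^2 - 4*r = (r - 1)*(r^3 + 5*r^2 + 4*r) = (r - 1)*(r + 1)*(r^2 + 4*r) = (r - 1)*(r + 1)*(r + 4)*(r)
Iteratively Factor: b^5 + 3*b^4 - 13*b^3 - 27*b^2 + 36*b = (b - 1)*(b^4 + 4*b^3 - 9*b^2 - 36*b) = (b - 1)*(b + 4)*(b^3 - 9*b) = b*(b - 1)*(b + 4)*(b^2 - 9) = b*(b - 3)*(b - 1)*(b + 4)*(b + 3)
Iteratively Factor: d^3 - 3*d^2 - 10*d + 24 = (d - 4)*(d^2 + d - 6) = (d - 4)*(d + 3)*(d - 2)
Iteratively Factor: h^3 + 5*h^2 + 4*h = (h)*(h^2 + 5*h + 4) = h*(h + 4)*(h + 1)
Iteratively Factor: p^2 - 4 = (p - 2)*(p + 2)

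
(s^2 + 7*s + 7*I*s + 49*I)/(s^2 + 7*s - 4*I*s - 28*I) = (s + 7*I)/(s - 4*I)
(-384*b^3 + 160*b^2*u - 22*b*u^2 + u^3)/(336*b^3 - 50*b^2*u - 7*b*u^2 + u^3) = (-8*b + u)/(7*b + u)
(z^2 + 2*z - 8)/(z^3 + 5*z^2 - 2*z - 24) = 1/(z + 3)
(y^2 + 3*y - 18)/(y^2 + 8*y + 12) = (y - 3)/(y + 2)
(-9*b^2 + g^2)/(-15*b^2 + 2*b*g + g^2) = (3*b + g)/(5*b + g)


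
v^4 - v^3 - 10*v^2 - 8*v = v*(v - 4)*(v + 1)*(v + 2)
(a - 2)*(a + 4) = a^2 + 2*a - 8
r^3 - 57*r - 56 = (r - 8)*(r + 1)*(r + 7)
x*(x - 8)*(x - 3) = x^3 - 11*x^2 + 24*x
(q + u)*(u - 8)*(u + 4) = q*u^2 - 4*q*u - 32*q + u^3 - 4*u^2 - 32*u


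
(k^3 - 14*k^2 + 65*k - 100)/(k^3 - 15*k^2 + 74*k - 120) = (k - 5)/(k - 6)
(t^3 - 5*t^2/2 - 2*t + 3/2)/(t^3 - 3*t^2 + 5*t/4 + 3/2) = 2*(2*t^3 - 5*t^2 - 4*t + 3)/(4*t^3 - 12*t^2 + 5*t + 6)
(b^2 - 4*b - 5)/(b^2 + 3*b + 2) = (b - 5)/(b + 2)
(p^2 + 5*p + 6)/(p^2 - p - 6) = (p + 3)/(p - 3)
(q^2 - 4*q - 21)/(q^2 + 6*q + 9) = (q - 7)/(q + 3)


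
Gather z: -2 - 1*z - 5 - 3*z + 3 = -4*z - 4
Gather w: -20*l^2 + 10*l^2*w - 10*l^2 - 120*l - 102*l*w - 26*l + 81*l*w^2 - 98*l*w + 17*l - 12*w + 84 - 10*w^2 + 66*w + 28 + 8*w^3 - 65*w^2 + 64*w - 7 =-30*l^2 - 129*l + 8*w^3 + w^2*(81*l - 75) + w*(10*l^2 - 200*l + 118) + 105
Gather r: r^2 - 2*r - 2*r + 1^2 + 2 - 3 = r^2 - 4*r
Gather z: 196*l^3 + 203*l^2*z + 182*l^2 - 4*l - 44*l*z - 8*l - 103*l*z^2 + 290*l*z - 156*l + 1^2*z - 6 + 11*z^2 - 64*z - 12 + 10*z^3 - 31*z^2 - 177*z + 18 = 196*l^3 + 182*l^2 - 168*l + 10*z^3 + z^2*(-103*l - 20) + z*(203*l^2 + 246*l - 240)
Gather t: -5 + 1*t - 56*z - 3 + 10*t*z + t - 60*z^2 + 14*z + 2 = t*(10*z + 2) - 60*z^2 - 42*z - 6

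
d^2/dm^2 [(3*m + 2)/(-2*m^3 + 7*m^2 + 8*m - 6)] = 2*(-36*m^5 + 78*m^4 + 29*m^3 + 18*m^2 - 642*m - 356)/(8*m^9 - 84*m^8 + 198*m^7 + 401*m^6 - 1296*m^5 - 1038*m^4 + 1720*m^3 + 396*m^2 - 864*m + 216)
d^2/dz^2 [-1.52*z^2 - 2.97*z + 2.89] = -3.04000000000000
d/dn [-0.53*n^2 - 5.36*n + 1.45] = -1.06*n - 5.36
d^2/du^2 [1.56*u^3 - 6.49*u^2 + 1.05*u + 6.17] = 9.36*u - 12.98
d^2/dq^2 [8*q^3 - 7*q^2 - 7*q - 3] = 48*q - 14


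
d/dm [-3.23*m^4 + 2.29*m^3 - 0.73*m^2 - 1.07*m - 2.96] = -12.92*m^3 + 6.87*m^2 - 1.46*m - 1.07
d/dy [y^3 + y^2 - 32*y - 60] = 3*y^2 + 2*y - 32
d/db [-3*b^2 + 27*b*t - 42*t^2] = -6*b + 27*t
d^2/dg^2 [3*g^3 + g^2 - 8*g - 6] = 18*g + 2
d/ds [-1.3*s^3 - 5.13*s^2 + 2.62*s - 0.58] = -3.9*s^2 - 10.26*s + 2.62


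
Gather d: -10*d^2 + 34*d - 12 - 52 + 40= -10*d^2 + 34*d - 24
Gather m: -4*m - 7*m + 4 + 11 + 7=22 - 11*m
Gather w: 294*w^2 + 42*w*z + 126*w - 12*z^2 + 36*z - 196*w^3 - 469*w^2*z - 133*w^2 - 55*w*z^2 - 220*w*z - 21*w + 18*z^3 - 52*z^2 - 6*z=-196*w^3 + w^2*(161 - 469*z) + w*(-55*z^2 - 178*z + 105) + 18*z^3 - 64*z^2 + 30*z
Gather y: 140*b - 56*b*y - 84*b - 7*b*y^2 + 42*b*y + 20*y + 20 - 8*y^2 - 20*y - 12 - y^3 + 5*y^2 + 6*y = 56*b - y^3 + y^2*(-7*b - 3) + y*(6 - 14*b) + 8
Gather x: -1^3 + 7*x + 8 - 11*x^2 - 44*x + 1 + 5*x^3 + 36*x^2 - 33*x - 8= 5*x^3 + 25*x^2 - 70*x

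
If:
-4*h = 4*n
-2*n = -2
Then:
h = -1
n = 1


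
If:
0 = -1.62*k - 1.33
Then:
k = -0.82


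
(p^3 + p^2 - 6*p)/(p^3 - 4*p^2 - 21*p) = (p - 2)/(p - 7)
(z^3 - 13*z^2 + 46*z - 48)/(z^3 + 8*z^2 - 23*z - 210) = (z^3 - 13*z^2 + 46*z - 48)/(z^3 + 8*z^2 - 23*z - 210)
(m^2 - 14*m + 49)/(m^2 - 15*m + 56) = (m - 7)/(m - 8)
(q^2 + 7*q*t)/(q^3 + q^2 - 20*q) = (q + 7*t)/(q^2 + q - 20)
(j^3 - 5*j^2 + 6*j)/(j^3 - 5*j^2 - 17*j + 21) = j*(j^2 - 5*j + 6)/(j^3 - 5*j^2 - 17*j + 21)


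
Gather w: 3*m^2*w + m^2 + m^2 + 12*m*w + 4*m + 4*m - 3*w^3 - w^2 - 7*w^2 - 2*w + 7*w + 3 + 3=2*m^2 + 8*m - 3*w^3 - 8*w^2 + w*(3*m^2 + 12*m + 5) + 6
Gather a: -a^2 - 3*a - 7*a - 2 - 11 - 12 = -a^2 - 10*a - 25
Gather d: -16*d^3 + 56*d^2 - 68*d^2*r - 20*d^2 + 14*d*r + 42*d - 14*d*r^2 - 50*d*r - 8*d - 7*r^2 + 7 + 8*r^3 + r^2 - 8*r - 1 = -16*d^3 + d^2*(36 - 68*r) + d*(-14*r^2 - 36*r + 34) + 8*r^3 - 6*r^2 - 8*r + 6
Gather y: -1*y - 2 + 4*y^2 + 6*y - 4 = 4*y^2 + 5*y - 6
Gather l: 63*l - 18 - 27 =63*l - 45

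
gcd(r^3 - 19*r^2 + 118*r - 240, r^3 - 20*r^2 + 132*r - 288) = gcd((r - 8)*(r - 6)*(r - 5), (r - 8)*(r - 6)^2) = r^2 - 14*r + 48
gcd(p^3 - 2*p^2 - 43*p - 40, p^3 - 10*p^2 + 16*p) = p - 8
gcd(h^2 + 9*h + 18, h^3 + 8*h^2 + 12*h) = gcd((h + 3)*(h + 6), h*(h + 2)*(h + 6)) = h + 6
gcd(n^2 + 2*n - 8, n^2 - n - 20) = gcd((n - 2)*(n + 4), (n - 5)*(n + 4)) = n + 4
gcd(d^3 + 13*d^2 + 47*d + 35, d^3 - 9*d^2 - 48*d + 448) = d + 7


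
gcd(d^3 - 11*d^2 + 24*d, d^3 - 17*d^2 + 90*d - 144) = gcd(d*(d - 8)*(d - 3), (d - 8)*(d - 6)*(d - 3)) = d^2 - 11*d + 24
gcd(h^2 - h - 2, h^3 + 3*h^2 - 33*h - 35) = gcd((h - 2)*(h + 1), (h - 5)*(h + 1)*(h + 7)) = h + 1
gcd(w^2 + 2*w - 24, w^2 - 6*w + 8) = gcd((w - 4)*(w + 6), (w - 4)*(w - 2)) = w - 4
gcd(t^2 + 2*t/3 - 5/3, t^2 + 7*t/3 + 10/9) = t + 5/3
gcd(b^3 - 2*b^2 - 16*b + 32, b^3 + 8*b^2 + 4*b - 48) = b^2 + 2*b - 8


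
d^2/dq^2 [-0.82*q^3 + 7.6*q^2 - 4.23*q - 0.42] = 15.2 - 4.92*q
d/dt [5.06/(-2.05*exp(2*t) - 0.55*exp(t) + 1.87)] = (20.746*exp(t) + 2.783)*exp(t)/(2.05*exp(2*t) + 0.55*exp(t) - 1.87)^2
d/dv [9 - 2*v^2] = -4*v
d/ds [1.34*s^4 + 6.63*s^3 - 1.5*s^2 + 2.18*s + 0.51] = 5.36*s^3 + 19.89*s^2 - 3.0*s + 2.18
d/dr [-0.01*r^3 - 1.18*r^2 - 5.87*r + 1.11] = -0.03*r^2 - 2.36*r - 5.87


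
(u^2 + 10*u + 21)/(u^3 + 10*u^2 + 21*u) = 1/u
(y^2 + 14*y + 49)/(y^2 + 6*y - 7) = (y + 7)/(y - 1)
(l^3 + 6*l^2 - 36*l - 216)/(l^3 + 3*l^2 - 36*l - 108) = (l + 6)/(l + 3)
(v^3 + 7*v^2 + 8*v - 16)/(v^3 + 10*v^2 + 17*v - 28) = (v + 4)/(v + 7)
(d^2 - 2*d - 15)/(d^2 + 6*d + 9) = (d - 5)/(d + 3)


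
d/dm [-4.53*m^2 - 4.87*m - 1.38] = -9.06*m - 4.87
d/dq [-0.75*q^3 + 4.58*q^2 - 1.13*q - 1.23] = -2.25*q^2 + 9.16*q - 1.13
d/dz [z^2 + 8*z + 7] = 2*z + 8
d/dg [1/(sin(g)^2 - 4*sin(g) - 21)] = 2*(2 - sin(g))*cos(g)/((sin(g) - 7)^2*(sin(g) + 3)^2)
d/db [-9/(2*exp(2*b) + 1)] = 36*exp(2*b)/(2*exp(2*b) + 1)^2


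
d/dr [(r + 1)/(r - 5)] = -6/(r - 5)^2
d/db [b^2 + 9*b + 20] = 2*b + 9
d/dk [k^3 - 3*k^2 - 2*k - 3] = 3*k^2 - 6*k - 2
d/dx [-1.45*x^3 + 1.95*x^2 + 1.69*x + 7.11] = -4.35*x^2 + 3.9*x + 1.69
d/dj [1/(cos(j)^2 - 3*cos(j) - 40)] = (2*cos(j) - 3)*sin(j)/(sin(j)^2 + 3*cos(j) + 39)^2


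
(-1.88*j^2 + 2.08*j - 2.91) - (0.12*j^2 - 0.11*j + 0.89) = -2.0*j^2 + 2.19*j - 3.8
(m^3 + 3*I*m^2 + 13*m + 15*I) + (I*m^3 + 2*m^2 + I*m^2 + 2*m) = m^3 + I*m^3 + 2*m^2 + 4*I*m^2 + 15*m + 15*I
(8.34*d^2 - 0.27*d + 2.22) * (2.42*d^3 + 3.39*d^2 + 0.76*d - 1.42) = 20.1828*d^5 + 27.6192*d^4 + 10.7955*d^3 - 4.5222*d^2 + 2.0706*d - 3.1524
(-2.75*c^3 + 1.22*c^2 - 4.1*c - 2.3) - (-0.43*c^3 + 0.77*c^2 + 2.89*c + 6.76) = -2.32*c^3 + 0.45*c^2 - 6.99*c - 9.06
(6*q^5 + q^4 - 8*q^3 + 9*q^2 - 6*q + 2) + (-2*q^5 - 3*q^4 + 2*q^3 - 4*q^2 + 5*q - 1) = 4*q^5 - 2*q^4 - 6*q^3 + 5*q^2 - q + 1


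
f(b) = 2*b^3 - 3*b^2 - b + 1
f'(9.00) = 431.00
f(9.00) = 1207.00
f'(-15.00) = 1439.00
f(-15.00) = -7409.00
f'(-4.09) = 123.91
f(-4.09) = -181.93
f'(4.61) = 98.85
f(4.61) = 128.58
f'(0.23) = -2.06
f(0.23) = 0.64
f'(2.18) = 14.43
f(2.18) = 5.28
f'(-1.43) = 19.85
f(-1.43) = -9.55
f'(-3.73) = 104.86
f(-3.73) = -140.80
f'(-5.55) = 217.12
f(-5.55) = -427.77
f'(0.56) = -2.48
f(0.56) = -0.15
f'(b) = 6*b^2 - 6*b - 1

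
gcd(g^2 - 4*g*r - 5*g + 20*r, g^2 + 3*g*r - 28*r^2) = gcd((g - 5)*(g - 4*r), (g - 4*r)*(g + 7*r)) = -g + 4*r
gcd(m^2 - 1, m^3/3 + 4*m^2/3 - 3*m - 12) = 1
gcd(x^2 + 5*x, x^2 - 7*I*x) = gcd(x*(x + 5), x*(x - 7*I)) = x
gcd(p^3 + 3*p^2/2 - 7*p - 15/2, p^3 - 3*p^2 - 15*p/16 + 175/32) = p - 5/2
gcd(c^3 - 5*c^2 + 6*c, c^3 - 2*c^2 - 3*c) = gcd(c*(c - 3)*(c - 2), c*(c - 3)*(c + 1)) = c^2 - 3*c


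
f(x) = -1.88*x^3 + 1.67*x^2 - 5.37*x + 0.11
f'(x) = -5.64*x^2 + 3.34*x - 5.37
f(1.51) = -10.66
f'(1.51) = -13.19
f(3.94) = -110.11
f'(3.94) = -79.76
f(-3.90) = 157.97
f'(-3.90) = -104.18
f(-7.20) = 827.05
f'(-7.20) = -321.80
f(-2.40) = 48.61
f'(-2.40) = -45.87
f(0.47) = -2.24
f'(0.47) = -5.05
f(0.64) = -3.14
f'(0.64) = -5.54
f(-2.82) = 70.69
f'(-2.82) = -59.64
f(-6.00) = 498.53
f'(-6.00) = -228.45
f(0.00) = 0.11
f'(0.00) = -5.37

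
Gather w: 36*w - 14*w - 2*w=20*w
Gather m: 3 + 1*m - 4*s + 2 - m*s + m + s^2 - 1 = m*(2 - s) + s^2 - 4*s + 4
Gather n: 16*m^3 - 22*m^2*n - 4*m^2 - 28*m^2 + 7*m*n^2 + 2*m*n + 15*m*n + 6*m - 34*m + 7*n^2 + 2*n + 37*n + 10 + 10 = 16*m^3 - 32*m^2 - 28*m + n^2*(7*m + 7) + n*(-22*m^2 + 17*m + 39) + 20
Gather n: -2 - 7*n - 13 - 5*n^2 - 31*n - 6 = -5*n^2 - 38*n - 21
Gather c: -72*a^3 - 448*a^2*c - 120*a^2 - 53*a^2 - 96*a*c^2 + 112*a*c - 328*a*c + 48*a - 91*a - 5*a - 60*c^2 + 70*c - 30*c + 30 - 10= -72*a^3 - 173*a^2 - 48*a + c^2*(-96*a - 60) + c*(-448*a^2 - 216*a + 40) + 20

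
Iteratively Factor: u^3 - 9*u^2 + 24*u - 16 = (u - 4)*(u^2 - 5*u + 4) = (u - 4)*(u - 1)*(u - 4)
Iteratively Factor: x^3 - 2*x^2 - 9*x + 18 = (x + 3)*(x^2 - 5*x + 6) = (x - 3)*(x + 3)*(x - 2)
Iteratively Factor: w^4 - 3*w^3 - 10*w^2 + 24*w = (w + 3)*(w^3 - 6*w^2 + 8*w) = w*(w + 3)*(w^2 - 6*w + 8) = w*(w - 4)*(w + 3)*(w - 2)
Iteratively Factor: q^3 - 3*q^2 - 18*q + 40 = (q - 2)*(q^2 - q - 20) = (q - 2)*(q + 4)*(q - 5)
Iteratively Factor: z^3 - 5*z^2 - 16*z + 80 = (z + 4)*(z^2 - 9*z + 20) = (z - 5)*(z + 4)*(z - 4)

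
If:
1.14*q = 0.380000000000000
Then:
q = 0.33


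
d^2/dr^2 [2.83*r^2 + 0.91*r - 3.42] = 5.66000000000000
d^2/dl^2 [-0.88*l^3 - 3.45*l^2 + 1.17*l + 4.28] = -5.28*l - 6.9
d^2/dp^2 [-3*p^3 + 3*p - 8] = -18*p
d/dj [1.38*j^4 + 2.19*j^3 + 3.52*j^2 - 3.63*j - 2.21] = 5.52*j^3 + 6.57*j^2 + 7.04*j - 3.63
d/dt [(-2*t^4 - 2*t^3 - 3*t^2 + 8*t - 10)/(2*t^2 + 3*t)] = (-8*t^5 - 22*t^4 - 12*t^3 - 25*t^2 + 40*t + 30)/(t^2*(4*t^2 + 12*t + 9))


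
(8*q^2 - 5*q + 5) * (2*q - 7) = 16*q^3 - 66*q^2 + 45*q - 35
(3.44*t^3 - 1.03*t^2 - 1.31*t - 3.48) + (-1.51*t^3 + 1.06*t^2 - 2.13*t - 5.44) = 1.93*t^3 + 0.03*t^2 - 3.44*t - 8.92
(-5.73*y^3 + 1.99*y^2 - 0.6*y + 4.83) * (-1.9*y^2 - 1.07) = 10.887*y^5 - 3.781*y^4 + 7.2711*y^3 - 11.3063*y^2 + 0.642*y - 5.1681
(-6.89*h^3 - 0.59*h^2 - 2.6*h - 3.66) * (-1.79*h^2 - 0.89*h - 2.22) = 12.3331*h^5 + 7.1882*h^4 + 20.4749*h^3 + 10.1752*h^2 + 9.0294*h + 8.1252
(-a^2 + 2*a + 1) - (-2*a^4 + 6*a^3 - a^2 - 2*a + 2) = 2*a^4 - 6*a^3 + 4*a - 1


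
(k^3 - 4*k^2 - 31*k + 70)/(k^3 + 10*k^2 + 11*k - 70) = (k - 7)/(k + 7)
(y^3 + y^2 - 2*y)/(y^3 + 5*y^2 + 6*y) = (y - 1)/(y + 3)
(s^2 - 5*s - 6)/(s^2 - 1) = (s - 6)/(s - 1)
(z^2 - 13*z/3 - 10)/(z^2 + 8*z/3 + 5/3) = (z - 6)/(z + 1)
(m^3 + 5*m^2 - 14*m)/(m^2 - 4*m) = (m^2 + 5*m - 14)/(m - 4)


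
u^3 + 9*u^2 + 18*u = u*(u + 3)*(u + 6)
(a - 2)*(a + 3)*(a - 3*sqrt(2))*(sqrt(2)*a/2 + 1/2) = sqrt(2)*a^4/2 - 5*a^3/2 + sqrt(2)*a^3/2 - 9*sqrt(2)*a^2/2 - 5*a^2/2 - 3*sqrt(2)*a/2 + 15*a + 9*sqrt(2)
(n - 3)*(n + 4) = n^2 + n - 12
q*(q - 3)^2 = q^3 - 6*q^2 + 9*q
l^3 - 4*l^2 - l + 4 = (l - 4)*(l - 1)*(l + 1)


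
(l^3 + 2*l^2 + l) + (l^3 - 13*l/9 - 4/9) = 2*l^3 + 2*l^2 - 4*l/9 - 4/9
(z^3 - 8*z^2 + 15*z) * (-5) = -5*z^3 + 40*z^2 - 75*z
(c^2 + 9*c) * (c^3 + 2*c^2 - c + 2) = c^5 + 11*c^4 + 17*c^3 - 7*c^2 + 18*c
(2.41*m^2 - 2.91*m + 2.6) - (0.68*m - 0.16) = 2.41*m^2 - 3.59*m + 2.76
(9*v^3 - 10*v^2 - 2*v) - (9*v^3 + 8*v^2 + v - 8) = -18*v^2 - 3*v + 8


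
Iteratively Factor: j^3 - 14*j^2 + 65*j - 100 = (j - 4)*(j^2 - 10*j + 25) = (j - 5)*(j - 4)*(j - 5)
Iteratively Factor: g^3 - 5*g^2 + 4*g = (g - 1)*(g^2 - 4*g) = (g - 4)*(g - 1)*(g)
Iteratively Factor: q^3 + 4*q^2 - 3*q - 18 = (q + 3)*(q^2 + q - 6) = (q - 2)*(q + 3)*(q + 3)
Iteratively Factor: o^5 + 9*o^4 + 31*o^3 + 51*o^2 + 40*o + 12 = (o + 2)*(o^4 + 7*o^3 + 17*o^2 + 17*o + 6) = (o + 2)^2*(o^3 + 5*o^2 + 7*o + 3) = (o + 2)^2*(o + 3)*(o^2 + 2*o + 1) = (o + 1)*(o + 2)^2*(o + 3)*(o + 1)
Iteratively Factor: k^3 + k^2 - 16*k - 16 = (k + 4)*(k^2 - 3*k - 4) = (k - 4)*(k + 4)*(k + 1)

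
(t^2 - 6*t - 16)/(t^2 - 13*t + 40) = (t + 2)/(t - 5)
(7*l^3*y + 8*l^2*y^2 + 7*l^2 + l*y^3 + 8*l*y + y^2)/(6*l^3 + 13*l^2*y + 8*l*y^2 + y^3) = (7*l^2*y + l*y^2 + 7*l + y)/(6*l^2 + 7*l*y + y^2)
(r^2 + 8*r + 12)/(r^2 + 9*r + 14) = (r + 6)/(r + 7)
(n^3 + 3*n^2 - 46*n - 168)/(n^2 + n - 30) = (n^2 - 3*n - 28)/(n - 5)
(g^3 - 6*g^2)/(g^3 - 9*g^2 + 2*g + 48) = g^2*(g - 6)/(g^3 - 9*g^2 + 2*g + 48)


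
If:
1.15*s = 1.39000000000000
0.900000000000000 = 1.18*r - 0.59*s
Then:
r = 1.37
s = 1.21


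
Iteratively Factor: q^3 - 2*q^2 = (q)*(q^2 - 2*q) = q*(q - 2)*(q)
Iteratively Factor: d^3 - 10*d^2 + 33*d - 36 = (d - 4)*(d^2 - 6*d + 9) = (d - 4)*(d - 3)*(d - 3)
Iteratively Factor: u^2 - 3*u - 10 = (u + 2)*(u - 5)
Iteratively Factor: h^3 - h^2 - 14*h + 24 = (h - 2)*(h^2 + h - 12) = (h - 3)*(h - 2)*(h + 4)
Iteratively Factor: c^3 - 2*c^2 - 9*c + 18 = (c + 3)*(c^2 - 5*c + 6) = (c - 2)*(c + 3)*(c - 3)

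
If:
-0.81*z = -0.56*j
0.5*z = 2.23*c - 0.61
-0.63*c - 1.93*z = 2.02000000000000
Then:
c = 0.04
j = -1.53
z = -1.06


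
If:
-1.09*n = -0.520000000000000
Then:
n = 0.48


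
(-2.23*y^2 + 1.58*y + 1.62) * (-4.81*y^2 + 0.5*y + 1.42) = 10.7263*y^4 - 8.7148*y^3 - 10.1688*y^2 + 3.0536*y + 2.3004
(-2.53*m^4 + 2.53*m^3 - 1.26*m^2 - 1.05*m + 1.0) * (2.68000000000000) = -6.7804*m^4 + 6.7804*m^3 - 3.3768*m^2 - 2.814*m + 2.68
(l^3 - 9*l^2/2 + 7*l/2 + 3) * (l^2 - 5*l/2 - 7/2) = l^5 - 7*l^4 + 45*l^3/4 + 10*l^2 - 79*l/4 - 21/2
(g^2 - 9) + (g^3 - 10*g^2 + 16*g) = g^3 - 9*g^2 + 16*g - 9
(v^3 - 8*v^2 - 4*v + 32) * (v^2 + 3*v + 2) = v^5 - 5*v^4 - 26*v^3 + 4*v^2 + 88*v + 64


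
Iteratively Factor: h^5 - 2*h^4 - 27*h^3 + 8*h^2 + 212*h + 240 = (h - 5)*(h^4 + 3*h^3 - 12*h^2 - 52*h - 48) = (h - 5)*(h + 2)*(h^3 + h^2 - 14*h - 24) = (h - 5)*(h + 2)*(h + 3)*(h^2 - 2*h - 8) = (h - 5)*(h - 4)*(h + 2)*(h + 3)*(h + 2)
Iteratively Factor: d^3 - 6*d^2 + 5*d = (d)*(d^2 - 6*d + 5) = d*(d - 1)*(d - 5)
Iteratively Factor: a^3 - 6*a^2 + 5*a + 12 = (a + 1)*(a^2 - 7*a + 12) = (a - 4)*(a + 1)*(a - 3)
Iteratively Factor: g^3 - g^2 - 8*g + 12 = (g - 2)*(g^2 + g - 6) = (g - 2)*(g + 3)*(g - 2)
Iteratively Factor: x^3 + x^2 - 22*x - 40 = (x + 2)*(x^2 - x - 20) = (x - 5)*(x + 2)*(x + 4)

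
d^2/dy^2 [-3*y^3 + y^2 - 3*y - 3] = 2 - 18*y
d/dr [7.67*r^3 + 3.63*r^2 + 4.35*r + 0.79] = 23.01*r^2 + 7.26*r + 4.35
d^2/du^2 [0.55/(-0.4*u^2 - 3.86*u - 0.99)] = (0.176*u^2 + 1.6984*u - 0.55*(0.8*u + 3.86)*(1.6*u + 7.72) + 0.4356)/(0.4*u^2 + 3.86*u + 0.99)^3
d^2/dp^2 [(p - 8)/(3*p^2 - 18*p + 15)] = 2*((14 - 3*p)*(p^2 - 6*p + 5) + 4*(p - 8)*(p - 3)^2)/(3*(p^2 - 6*p + 5)^3)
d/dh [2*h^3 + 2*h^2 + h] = 6*h^2 + 4*h + 1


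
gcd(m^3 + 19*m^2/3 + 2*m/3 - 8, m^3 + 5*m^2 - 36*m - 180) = m + 6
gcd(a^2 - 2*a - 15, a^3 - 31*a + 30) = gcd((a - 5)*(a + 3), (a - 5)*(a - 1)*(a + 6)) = a - 5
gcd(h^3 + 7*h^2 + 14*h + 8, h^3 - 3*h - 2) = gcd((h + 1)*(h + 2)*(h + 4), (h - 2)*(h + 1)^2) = h + 1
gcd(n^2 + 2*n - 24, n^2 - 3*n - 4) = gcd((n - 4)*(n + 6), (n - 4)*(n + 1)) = n - 4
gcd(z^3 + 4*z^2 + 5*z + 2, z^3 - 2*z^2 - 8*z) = z + 2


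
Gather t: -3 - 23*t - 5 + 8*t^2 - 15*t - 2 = 8*t^2 - 38*t - 10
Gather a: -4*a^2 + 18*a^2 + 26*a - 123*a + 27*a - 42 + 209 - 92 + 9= 14*a^2 - 70*a + 84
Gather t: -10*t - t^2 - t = -t^2 - 11*t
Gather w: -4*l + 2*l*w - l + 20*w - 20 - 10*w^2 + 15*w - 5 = -5*l - 10*w^2 + w*(2*l + 35) - 25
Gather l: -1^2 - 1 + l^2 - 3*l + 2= l^2 - 3*l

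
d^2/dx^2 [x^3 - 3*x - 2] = 6*x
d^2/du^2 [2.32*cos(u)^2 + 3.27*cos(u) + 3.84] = -3.27*cos(u) - 4.64*cos(2*u)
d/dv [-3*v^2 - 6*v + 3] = -6*v - 6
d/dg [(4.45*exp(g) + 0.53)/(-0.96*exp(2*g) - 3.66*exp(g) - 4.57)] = (4.272*exp(2*g) + 1.0176*exp(g) - 18.3967)*exp(g)/(0.9216*exp(4*g) + 7.0272*exp(3*g) + 22.17*exp(2*g) + 33.4524*exp(g) + 20.8849)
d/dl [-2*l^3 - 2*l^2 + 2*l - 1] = -6*l^2 - 4*l + 2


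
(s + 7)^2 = s^2 + 14*s + 49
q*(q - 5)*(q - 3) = q^3 - 8*q^2 + 15*q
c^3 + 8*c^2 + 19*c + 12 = (c + 1)*(c + 3)*(c + 4)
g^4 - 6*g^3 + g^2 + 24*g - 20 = (g - 5)*(g - 2)*(g - 1)*(g + 2)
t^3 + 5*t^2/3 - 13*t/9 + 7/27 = (t - 1/3)^2*(t + 7/3)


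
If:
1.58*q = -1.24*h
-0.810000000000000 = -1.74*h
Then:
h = 0.47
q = -0.37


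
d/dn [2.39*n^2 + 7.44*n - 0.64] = 4.78*n + 7.44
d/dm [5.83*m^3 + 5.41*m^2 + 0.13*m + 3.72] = 17.49*m^2 + 10.82*m + 0.13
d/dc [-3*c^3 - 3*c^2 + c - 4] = -9*c^2 - 6*c + 1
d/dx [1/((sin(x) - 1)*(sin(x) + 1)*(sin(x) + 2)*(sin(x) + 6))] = 2*(-2*sin(x)^3 - 12*sin(x)^2 - 11*sin(x) + 4)/((sin(x) + 2)^2*(sin(x) + 6)^2*cos(x)^3)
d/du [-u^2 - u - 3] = -2*u - 1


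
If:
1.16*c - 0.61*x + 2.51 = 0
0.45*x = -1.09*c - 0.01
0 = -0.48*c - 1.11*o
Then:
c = -0.96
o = 0.41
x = 2.30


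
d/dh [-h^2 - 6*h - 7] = -2*h - 6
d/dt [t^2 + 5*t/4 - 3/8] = 2*t + 5/4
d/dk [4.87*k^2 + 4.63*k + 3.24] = 9.74*k + 4.63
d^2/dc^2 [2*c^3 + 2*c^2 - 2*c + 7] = 12*c + 4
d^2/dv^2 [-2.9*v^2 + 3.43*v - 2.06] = -5.80000000000000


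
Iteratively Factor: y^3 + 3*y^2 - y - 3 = (y + 3)*(y^2 - 1) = (y + 1)*(y + 3)*(y - 1)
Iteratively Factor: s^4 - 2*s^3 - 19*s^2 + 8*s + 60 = (s + 2)*(s^3 - 4*s^2 - 11*s + 30) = (s - 5)*(s + 2)*(s^2 + s - 6) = (s - 5)*(s - 2)*(s + 2)*(s + 3)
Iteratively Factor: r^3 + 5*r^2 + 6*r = (r + 2)*(r^2 + 3*r) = r*(r + 2)*(r + 3)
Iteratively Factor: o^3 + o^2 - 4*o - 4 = (o + 2)*(o^2 - o - 2) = (o - 2)*(o + 2)*(o + 1)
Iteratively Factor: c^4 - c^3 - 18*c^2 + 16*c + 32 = (c + 4)*(c^3 - 5*c^2 + 2*c + 8) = (c - 4)*(c + 4)*(c^2 - c - 2) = (c - 4)*(c - 2)*(c + 4)*(c + 1)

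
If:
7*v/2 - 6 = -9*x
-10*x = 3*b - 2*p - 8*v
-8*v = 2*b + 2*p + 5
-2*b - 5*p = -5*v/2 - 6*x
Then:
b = -1078/405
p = 1499/810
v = -19/45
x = 673/810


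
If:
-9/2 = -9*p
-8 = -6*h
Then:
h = 4/3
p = 1/2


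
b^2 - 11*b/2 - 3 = (b - 6)*(b + 1/2)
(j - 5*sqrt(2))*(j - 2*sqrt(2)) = j^2 - 7*sqrt(2)*j + 20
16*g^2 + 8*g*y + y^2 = (4*g + y)^2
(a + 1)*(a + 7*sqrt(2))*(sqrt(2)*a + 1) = sqrt(2)*a^3 + sqrt(2)*a^2 + 15*a^2 + 7*sqrt(2)*a + 15*a + 7*sqrt(2)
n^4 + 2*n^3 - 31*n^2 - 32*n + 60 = (n - 5)*(n - 1)*(n + 2)*(n + 6)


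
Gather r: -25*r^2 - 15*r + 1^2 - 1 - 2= -25*r^2 - 15*r - 2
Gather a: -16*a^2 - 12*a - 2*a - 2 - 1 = -16*a^2 - 14*a - 3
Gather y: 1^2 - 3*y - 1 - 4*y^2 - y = -4*y^2 - 4*y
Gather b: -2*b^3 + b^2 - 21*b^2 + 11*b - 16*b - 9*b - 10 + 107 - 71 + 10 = -2*b^3 - 20*b^2 - 14*b + 36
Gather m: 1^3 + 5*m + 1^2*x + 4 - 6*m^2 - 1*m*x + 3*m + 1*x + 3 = -6*m^2 + m*(8 - x) + 2*x + 8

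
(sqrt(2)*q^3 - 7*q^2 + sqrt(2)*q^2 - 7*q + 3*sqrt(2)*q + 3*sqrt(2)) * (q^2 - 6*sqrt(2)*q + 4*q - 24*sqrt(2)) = sqrt(2)*q^5 - 19*q^4 + 5*sqrt(2)*q^4 - 95*q^3 + 49*sqrt(2)*q^3 - 112*q^2 + 225*sqrt(2)*q^2 - 180*q + 180*sqrt(2)*q - 144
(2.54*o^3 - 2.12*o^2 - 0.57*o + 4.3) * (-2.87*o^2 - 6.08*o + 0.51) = -7.2898*o^5 - 9.3588*o^4 + 15.8209*o^3 - 9.9566*o^2 - 26.4347*o + 2.193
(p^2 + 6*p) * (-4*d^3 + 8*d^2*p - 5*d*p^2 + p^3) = -4*d^3*p^2 - 24*d^3*p + 8*d^2*p^3 + 48*d^2*p^2 - 5*d*p^4 - 30*d*p^3 + p^5 + 6*p^4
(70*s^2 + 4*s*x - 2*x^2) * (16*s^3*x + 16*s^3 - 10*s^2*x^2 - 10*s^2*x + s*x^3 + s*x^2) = 1120*s^5*x + 1120*s^5 - 636*s^4*x^2 - 636*s^4*x - 2*s^3*x^3 - 2*s^3*x^2 + 24*s^2*x^4 + 24*s^2*x^3 - 2*s*x^5 - 2*s*x^4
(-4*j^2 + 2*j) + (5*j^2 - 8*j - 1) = j^2 - 6*j - 1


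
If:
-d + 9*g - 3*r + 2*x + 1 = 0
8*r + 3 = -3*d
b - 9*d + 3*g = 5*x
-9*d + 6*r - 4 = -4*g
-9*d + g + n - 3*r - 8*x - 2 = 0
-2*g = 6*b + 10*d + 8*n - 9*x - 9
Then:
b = -17797/65382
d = -23279/32691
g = -9595/21794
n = 6563/1923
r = -2353/21794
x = 31487/32691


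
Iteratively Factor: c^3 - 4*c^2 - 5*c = (c - 5)*(c^2 + c) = (c - 5)*(c + 1)*(c)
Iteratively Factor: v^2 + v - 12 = (v + 4)*(v - 3)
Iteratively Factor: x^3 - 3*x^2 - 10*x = (x + 2)*(x^2 - 5*x) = (x - 5)*(x + 2)*(x)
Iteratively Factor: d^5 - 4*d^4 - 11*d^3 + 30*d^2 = (d + 3)*(d^4 - 7*d^3 + 10*d^2) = (d - 2)*(d + 3)*(d^3 - 5*d^2) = d*(d - 2)*(d + 3)*(d^2 - 5*d) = d*(d - 5)*(d - 2)*(d + 3)*(d)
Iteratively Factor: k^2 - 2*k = (k)*(k - 2)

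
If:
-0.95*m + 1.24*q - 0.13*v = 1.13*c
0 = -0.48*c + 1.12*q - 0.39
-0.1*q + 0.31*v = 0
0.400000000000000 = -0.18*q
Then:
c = -6.00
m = 4.33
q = -2.22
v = -0.72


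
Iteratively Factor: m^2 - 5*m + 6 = (m - 3)*(m - 2)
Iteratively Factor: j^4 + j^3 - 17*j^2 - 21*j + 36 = (j + 3)*(j^3 - 2*j^2 - 11*j + 12) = (j - 4)*(j + 3)*(j^2 + 2*j - 3) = (j - 4)*(j + 3)^2*(j - 1)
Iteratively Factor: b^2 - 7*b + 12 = (b - 4)*(b - 3)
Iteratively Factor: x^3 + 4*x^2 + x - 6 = (x - 1)*(x^2 + 5*x + 6) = (x - 1)*(x + 3)*(x + 2)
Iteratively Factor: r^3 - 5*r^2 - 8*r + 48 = (r - 4)*(r^2 - r - 12) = (r - 4)^2*(r + 3)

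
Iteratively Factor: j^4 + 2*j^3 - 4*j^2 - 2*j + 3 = (j + 1)*(j^3 + j^2 - 5*j + 3) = (j + 1)*(j + 3)*(j^2 - 2*j + 1) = (j - 1)*(j + 1)*(j + 3)*(j - 1)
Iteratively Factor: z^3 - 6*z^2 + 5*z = (z - 5)*(z^2 - z) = (z - 5)*(z - 1)*(z)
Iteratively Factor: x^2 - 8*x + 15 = (x - 3)*(x - 5)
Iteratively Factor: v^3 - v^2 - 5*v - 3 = (v - 3)*(v^2 + 2*v + 1) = (v - 3)*(v + 1)*(v + 1)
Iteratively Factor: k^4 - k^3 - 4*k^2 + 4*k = (k - 1)*(k^3 - 4*k) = (k - 2)*(k - 1)*(k^2 + 2*k) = k*(k - 2)*(k - 1)*(k + 2)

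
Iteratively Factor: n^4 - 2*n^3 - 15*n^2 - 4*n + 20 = (n - 5)*(n^3 + 3*n^2 - 4) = (n - 5)*(n + 2)*(n^2 + n - 2) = (n - 5)*(n + 2)^2*(n - 1)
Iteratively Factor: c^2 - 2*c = (c)*(c - 2)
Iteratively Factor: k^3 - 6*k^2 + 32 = (k - 4)*(k^2 - 2*k - 8) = (k - 4)*(k + 2)*(k - 4)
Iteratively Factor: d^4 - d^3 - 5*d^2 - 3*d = (d + 1)*(d^3 - 2*d^2 - 3*d) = d*(d + 1)*(d^2 - 2*d - 3) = d*(d - 3)*(d + 1)*(d + 1)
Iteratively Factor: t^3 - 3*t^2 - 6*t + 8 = (t - 4)*(t^2 + t - 2) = (t - 4)*(t - 1)*(t + 2)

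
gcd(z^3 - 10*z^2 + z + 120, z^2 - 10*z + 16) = z - 8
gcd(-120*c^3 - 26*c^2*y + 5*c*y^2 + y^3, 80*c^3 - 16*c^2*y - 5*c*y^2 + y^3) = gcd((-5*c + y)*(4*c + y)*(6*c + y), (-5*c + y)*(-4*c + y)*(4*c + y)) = -20*c^2 - c*y + y^2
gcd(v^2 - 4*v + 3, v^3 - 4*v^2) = 1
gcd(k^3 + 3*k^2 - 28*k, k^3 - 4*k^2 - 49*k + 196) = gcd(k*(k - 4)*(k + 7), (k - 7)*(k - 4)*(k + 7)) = k^2 + 3*k - 28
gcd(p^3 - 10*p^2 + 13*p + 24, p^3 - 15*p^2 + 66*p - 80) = p - 8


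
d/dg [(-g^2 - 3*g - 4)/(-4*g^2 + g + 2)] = (-13*g^2 - 36*g - 2)/(16*g^4 - 8*g^3 - 15*g^2 + 4*g + 4)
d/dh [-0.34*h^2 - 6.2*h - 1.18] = -0.68*h - 6.2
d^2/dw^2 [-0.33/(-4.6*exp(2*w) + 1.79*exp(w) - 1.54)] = ((0.5907 - 6.072*exp(w))*(4.6*exp(2*w) - 1.79*exp(w) + 1.54) + 0.33*(9.2*exp(w) - 1.79)*(18.4*exp(w) - 3.58)*exp(w))*exp(w)/(4.6*exp(2*w) - 1.79*exp(w) + 1.54)^3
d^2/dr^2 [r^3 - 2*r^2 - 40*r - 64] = 6*r - 4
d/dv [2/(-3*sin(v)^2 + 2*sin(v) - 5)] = 4*(3*sin(v) - 1)*cos(v)/(3*sin(v)^2 - 2*sin(v) + 5)^2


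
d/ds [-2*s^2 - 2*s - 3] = -4*s - 2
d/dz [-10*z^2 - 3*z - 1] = -20*z - 3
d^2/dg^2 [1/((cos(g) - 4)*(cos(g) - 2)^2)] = (-9*sin(g)^4 + 58*sin(g)^2 - 121*cos(g) + 13*cos(3*g) + 87)/((cos(g) - 4)^3*(cos(g) - 2)^4)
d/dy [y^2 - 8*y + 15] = 2*y - 8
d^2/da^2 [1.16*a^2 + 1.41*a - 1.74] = 2.32000000000000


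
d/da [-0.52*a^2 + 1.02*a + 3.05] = 1.02 - 1.04*a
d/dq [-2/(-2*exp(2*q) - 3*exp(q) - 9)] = (-8*exp(q) - 6)*exp(q)/(2*exp(2*q) + 3*exp(q) + 9)^2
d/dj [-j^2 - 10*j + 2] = -2*j - 10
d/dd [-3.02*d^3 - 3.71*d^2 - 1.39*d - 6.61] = -9.06*d^2 - 7.42*d - 1.39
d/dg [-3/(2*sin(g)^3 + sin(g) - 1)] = 3*(6*sin(g)^2 + 1)*cos(g)/(2*sin(g)^3 + sin(g) - 1)^2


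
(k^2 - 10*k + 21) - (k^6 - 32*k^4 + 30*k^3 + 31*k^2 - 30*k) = -k^6 + 32*k^4 - 30*k^3 - 30*k^2 + 20*k + 21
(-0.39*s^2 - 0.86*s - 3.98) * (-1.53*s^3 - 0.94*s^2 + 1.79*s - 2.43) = 0.5967*s^5 + 1.6824*s^4 + 6.1997*s^3 + 3.1495*s^2 - 5.0344*s + 9.6714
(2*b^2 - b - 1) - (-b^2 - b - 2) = 3*b^2 + 1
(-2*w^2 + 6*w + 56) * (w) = -2*w^3 + 6*w^2 + 56*w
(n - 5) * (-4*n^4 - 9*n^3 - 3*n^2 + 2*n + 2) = -4*n^5 + 11*n^4 + 42*n^3 + 17*n^2 - 8*n - 10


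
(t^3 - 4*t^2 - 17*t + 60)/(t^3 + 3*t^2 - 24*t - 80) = (t - 3)/(t + 4)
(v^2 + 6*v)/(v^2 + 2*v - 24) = v/(v - 4)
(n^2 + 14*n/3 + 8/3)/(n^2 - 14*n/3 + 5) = (3*n^2 + 14*n + 8)/(3*n^2 - 14*n + 15)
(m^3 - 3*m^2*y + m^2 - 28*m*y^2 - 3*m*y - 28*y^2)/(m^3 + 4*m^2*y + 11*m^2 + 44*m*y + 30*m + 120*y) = (m^2 - 7*m*y + m - 7*y)/(m^2 + 11*m + 30)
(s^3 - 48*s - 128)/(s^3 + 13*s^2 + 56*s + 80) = (s - 8)/(s + 5)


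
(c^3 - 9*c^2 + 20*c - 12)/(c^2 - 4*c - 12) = (c^2 - 3*c + 2)/(c + 2)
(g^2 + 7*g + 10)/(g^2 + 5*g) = (g + 2)/g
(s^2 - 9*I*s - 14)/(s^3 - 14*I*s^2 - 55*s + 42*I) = (s - 2*I)/(s^2 - 7*I*s - 6)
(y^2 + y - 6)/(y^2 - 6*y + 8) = (y + 3)/(y - 4)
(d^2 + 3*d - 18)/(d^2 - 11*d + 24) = (d + 6)/(d - 8)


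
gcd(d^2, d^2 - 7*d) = d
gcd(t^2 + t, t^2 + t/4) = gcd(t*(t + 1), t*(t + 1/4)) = t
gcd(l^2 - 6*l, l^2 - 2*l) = l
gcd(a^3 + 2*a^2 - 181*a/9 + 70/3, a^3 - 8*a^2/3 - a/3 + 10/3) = a - 5/3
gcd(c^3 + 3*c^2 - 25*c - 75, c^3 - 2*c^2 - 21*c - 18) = c + 3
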